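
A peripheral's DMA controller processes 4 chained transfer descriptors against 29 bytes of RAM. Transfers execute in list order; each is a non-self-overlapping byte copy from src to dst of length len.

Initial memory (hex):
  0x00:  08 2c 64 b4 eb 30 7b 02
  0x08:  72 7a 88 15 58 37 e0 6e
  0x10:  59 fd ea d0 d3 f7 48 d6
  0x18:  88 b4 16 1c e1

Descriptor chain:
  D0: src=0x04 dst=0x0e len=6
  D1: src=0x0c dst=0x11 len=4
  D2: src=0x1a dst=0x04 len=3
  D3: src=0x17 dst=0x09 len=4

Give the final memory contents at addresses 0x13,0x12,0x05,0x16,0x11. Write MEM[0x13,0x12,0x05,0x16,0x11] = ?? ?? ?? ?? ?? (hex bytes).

D0: mem[0x0e..0x13] <- [eb 30 7b 02 72 7a]
D1: mem[0x11..0x14] <- [58 37 eb 30]
D2: mem[0x04..0x06] <- [16 1c e1]
D3: mem[0x09..0x0c] <- [d6 88 b4 16]
query mem[0x13]=0xeb, mem[0x12]=0x37, mem[0x05]=0x1c, mem[0x16]=0x48, mem[0x11]=0x58

MEM[0x13,0x12,0x05,0x16,0x11] = eb 37 1c 48 58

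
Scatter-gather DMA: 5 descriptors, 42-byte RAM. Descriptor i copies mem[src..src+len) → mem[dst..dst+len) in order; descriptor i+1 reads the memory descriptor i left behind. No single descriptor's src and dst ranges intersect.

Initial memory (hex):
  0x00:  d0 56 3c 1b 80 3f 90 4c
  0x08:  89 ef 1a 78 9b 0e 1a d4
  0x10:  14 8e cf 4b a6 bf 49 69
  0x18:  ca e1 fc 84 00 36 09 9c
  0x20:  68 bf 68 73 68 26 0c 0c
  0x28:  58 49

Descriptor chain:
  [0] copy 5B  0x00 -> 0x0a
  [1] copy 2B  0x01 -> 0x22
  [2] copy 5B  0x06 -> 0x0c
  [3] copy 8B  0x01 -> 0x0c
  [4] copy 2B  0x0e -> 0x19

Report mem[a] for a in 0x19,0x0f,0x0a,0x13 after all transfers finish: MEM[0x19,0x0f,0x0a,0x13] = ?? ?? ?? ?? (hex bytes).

MEM[0x19,0x0f,0x0a,0x13] = 1b 80 d0 89

#0 dst[0x0a+5] := {0xd0,0x56,0x3c,0x1b,0x80}
#1 dst[0x22+2] := {0x56,0x3c}
#2 dst[0x0c+5] := {0x90,0x4c,0x89,0xef,0xd0}
#3 dst[0x0c+8] := {0x56,0x3c,0x1b,0x80,0x3f,0x90,0x4c,0x89}
#4 dst[0x19+2] := {0x1b,0x80}
query mem[0x19]=0x1b, mem[0x0f]=0x80, mem[0x0a]=0xd0, mem[0x13]=0x89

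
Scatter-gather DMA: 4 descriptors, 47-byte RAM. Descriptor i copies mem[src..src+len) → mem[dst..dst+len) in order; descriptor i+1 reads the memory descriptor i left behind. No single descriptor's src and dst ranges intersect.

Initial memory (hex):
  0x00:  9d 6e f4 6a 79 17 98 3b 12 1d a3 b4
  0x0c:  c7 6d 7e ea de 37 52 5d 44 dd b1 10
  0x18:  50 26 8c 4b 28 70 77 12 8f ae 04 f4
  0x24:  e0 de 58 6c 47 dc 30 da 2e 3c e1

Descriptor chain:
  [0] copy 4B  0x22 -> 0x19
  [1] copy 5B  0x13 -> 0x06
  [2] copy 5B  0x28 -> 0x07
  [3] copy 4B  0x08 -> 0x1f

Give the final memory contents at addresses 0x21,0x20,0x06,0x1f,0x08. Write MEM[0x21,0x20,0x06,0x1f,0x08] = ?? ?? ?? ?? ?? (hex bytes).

MEM[0x21,0x20,0x06,0x1f,0x08] = da 30 5d dc dc

#0 dst[0x19+4] := {0x04,0xf4,0xe0,0xde}
#1 dst[0x06+5] := {0x5d,0x44,0xdd,0xb1,0x10}
#2 dst[0x07+5] := {0x47,0xdc,0x30,0xda,0x2e}
#3 dst[0x1f+4] := {0xdc,0x30,0xda,0x2e}
query mem[0x21]=0xda, mem[0x20]=0x30, mem[0x06]=0x5d, mem[0x1f]=0xdc, mem[0x08]=0xdc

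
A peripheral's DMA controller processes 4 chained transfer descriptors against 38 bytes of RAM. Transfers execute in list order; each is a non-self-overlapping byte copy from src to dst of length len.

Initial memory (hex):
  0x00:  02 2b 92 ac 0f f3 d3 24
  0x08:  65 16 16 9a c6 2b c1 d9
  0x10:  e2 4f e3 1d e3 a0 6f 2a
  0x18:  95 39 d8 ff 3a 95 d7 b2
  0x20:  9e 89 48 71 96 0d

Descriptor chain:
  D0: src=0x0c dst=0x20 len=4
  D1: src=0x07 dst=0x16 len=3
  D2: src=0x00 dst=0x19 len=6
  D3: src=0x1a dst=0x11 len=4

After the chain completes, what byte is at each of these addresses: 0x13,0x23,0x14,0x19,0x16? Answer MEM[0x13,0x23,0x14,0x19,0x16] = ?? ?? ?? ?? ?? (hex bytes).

MEM[0x13,0x23,0x14,0x19,0x16] = ac d9 0f 02 24

[0] 0x0c->0x20 len=4 : c6 2b c1 d9
[1] 0x07->0x16 len=3 : 24 65 16
[2] 0x00->0x19 len=6 : 02 2b 92 ac 0f f3
[3] 0x1a->0x11 len=4 : 2b 92 ac 0f
query mem[0x13]=0xac, mem[0x23]=0xd9, mem[0x14]=0x0f, mem[0x19]=0x02, mem[0x16]=0x24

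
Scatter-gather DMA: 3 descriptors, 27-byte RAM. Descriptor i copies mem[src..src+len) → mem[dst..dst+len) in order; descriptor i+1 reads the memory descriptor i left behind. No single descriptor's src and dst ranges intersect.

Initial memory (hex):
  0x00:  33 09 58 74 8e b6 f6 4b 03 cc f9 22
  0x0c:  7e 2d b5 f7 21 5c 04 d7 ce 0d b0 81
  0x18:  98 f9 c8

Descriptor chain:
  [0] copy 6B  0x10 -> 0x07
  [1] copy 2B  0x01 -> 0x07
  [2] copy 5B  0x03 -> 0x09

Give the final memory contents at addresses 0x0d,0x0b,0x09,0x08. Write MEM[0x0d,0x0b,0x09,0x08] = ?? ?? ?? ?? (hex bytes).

MEM[0x0d,0x0b,0x09,0x08] = 09 b6 74 58

#0 dst[0x07+6] := {0x21,0x5c,0x04,0xd7,0xce,0x0d}
#1 dst[0x07+2] := {0x09,0x58}
#2 dst[0x09+5] := {0x74,0x8e,0xb6,0xf6,0x09}
query mem[0x0d]=0x09, mem[0x0b]=0xb6, mem[0x09]=0x74, mem[0x08]=0x58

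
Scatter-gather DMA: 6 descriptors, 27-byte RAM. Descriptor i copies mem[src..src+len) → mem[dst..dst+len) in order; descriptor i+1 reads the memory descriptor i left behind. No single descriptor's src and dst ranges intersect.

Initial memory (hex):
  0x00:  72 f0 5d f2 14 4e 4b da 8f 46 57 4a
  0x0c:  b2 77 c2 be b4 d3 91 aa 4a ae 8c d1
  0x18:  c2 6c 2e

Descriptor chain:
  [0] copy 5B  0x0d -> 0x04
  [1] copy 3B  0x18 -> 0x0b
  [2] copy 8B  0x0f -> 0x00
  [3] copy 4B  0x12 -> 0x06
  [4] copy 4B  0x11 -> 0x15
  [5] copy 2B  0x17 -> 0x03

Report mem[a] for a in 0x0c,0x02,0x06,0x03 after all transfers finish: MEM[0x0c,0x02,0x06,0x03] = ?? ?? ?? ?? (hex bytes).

[0] 0x0d->0x04 len=5 : 77 c2 be b4 d3
[1] 0x18->0x0b len=3 : c2 6c 2e
[2] 0x0f->0x00 len=8 : be b4 d3 91 aa 4a ae 8c
[3] 0x12->0x06 len=4 : 91 aa 4a ae
[4] 0x11->0x15 len=4 : d3 91 aa 4a
[5] 0x17->0x03 len=2 : aa 4a
query mem[0x0c]=0x6c, mem[0x02]=0xd3, mem[0x06]=0x91, mem[0x03]=0xaa

MEM[0x0c,0x02,0x06,0x03] = 6c d3 91 aa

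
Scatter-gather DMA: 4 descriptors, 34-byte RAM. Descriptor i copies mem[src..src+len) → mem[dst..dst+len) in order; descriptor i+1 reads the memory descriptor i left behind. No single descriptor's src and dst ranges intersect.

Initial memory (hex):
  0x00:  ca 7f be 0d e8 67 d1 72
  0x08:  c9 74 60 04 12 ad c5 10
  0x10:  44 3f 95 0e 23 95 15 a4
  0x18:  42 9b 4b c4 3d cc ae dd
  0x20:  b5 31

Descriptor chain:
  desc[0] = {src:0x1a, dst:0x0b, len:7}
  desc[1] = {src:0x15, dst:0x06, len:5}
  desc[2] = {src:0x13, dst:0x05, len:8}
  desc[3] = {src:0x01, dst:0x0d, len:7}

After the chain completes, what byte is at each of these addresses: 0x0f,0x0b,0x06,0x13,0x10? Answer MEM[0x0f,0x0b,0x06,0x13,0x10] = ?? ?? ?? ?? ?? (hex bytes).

MEM[0x0f,0x0b,0x06,0x13,0x10] = 0d 9b 23 95 e8

  after D0: wrote 7B at 0x0b = 4bc43dccaeddb5
  after D1: wrote 5B at 0x06 = 9515a4429b
  after D2: wrote 8B at 0x05 = 0e239515a4429b4b
  after D3: wrote 7B at 0x0d = 7fbe0de80e2395
query mem[0x0f]=0x0d, mem[0x0b]=0x9b, mem[0x06]=0x23, mem[0x13]=0x95, mem[0x10]=0xe8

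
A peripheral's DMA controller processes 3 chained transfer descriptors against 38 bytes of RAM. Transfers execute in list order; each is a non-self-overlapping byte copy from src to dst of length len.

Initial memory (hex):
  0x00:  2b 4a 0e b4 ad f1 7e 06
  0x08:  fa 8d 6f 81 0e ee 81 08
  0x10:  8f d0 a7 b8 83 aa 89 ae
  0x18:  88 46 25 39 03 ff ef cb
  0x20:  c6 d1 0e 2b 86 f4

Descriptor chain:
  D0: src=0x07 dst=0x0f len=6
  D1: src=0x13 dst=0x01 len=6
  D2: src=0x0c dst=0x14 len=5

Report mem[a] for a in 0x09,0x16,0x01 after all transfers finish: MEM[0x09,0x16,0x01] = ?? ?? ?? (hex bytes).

#0 dst[0x0f+6] := {0x06,0xfa,0x8d,0x6f,0x81,0x0e}
#1 dst[0x01+6] := {0x81,0x0e,0xaa,0x89,0xae,0x88}
#2 dst[0x14+5] := {0x0e,0xee,0x81,0x06,0xfa}
query mem[0x09]=0x8d, mem[0x16]=0x81, mem[0x01]=0x81

MEM[0x09,0x16,0x01] = 8d 81 81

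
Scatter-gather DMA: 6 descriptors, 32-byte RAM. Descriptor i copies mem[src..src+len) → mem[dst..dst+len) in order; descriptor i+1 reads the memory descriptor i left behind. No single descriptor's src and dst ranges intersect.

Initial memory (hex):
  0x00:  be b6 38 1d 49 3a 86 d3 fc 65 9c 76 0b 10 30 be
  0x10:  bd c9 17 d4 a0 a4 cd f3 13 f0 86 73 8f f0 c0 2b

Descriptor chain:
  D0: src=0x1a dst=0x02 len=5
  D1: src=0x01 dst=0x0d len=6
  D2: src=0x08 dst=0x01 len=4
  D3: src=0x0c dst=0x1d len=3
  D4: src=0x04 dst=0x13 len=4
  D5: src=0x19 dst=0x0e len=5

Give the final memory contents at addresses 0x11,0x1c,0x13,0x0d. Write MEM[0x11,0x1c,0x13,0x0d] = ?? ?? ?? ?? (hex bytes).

MEM[0x11,0x1c,0x13,0x0d] = 8f 8f 76 b6

#0 dst[0x02+5] := {0x86,0x73,0x8f,0xf0,0xc0}
#1 dst[0x0d+6] := {0xb6,0x86,0x73,0x8f,0xf0,0xc0}
#2 dst[0x01+4] := {0xfc,0x65,0x9c,0x76}
#3 dst[0x1d+3] := {0x0b,0xb6,0x86}
#4 dst[0x13+4] := {0x76,0xf0,0xc0,0xd3}
#5 dst[0x0e+5] := {0xf0,0x86,0x73,0x8f,0x0b}
query mem[0x11]=0x8f, mem[0x1c]=0x8f, mem[0x13]=0x76, mem[0x0d]=0xb6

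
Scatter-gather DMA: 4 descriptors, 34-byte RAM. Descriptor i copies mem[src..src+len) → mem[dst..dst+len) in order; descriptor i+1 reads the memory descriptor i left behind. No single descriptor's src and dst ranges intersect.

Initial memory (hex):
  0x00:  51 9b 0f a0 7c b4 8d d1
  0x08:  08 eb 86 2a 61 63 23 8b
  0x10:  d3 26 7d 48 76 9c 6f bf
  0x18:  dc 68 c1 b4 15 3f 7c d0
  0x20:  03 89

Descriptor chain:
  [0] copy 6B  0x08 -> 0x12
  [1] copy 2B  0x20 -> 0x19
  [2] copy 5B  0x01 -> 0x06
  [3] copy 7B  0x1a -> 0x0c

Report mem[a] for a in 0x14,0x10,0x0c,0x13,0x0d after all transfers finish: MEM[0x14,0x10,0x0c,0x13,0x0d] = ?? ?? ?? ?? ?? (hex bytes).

#0 dst[0x12+6] := {0x08,0xeb,0x86,0x2a,0x61,0x63}
#1 dst[0x19+2] := {0x03,0x89}
#2 dst[0x06+5] := {0x9b,0x0f,0xa0,0x7c,0xb4}
#3 dst[0x0c+7] := {0x89,0xb4,0x15,0x3f,0x7c,0xd0,0x03}
query mem[0x14]=0x86, mem[0x10]=0x7c, mem[0x0c]=0x89, mem[0x13]=0xeb, mem[0x0d]=0xb4

MEM[0x14,0x10,0x0c,0x13,0x0d] = 86 7c 89 eb b4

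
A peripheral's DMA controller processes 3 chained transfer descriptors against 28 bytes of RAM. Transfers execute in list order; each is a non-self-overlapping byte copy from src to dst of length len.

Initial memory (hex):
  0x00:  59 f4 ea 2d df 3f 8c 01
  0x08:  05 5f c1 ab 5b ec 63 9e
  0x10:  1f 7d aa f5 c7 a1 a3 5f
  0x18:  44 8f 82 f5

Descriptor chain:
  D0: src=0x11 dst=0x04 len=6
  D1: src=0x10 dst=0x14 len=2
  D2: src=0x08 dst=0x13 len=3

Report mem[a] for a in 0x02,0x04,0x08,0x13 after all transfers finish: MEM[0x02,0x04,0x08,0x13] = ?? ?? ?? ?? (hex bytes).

  after D0: wrote 6B at 0x04 = 7daaf5c7a1a3
  after D1: wrote 2B at 0x14 = 1f7d
  after D2: wrote 3B at 0x13 = a1a3c1
query mem[0x02]=0xea, mem[0x04]=0x7d, mem[0x08]=0xa1, mem[0x13]=0xa1

MEM[0x02,0x04,0x08,0x13] = ea 7d a1 a1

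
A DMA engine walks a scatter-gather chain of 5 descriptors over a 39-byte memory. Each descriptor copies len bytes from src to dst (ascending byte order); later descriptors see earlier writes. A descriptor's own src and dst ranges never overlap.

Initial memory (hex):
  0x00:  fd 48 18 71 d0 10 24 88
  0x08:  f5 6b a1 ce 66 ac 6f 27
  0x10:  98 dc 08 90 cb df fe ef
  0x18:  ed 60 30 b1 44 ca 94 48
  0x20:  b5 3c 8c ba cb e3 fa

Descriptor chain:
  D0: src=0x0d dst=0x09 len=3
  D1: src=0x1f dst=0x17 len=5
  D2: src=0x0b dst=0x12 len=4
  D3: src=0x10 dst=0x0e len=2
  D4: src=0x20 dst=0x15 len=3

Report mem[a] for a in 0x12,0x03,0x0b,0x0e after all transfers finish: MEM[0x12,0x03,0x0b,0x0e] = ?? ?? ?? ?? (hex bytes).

[0] 0x0d->0x09 len=3 : ac 6f 27
[1] 0x1f->0x17 len=5 : 48 b5 3c 8c ba
[2] 0x0b->0x12 len=4 : 27 66 ac 6f
[3] 0x10->0x0e len=2 : 98 dc
[4] 0x20->0x15 len=3 : b5 3c 8c
query mem[0x12]=0x27, mem[0x03]=0x71, mem[0x0b]=0x27, mem[0x0e]=0x98

MEM[0x12,0x03,0x0b,0x0e] = 27 71 27 98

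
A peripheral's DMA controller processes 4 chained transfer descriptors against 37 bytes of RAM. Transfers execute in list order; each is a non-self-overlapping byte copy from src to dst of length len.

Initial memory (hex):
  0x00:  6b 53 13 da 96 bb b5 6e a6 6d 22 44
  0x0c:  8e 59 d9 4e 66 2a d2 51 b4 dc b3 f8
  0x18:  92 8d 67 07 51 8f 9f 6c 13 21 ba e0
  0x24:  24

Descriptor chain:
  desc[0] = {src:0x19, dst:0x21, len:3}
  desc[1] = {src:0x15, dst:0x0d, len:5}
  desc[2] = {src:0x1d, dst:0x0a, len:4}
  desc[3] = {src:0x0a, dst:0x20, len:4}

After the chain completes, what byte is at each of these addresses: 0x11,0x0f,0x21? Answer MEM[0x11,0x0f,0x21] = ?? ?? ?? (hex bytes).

[0] 0x19->0x21 len=3 : 8d 67 07
[1] 0x15->0x0d len=5 : dc b3 f8 92 8d
[2] 0x1d->0x0a len=4 : 8f 9f 6c 13
[3] 0x0a->0x20 len=4 : 8f 9f 6c 13
query mem[0x11]=0x8d, mem[0x0f]=0xf8, mem[0x21]=0x9f

MEM[0x11,0x0f,0x21] = 8d f8 9f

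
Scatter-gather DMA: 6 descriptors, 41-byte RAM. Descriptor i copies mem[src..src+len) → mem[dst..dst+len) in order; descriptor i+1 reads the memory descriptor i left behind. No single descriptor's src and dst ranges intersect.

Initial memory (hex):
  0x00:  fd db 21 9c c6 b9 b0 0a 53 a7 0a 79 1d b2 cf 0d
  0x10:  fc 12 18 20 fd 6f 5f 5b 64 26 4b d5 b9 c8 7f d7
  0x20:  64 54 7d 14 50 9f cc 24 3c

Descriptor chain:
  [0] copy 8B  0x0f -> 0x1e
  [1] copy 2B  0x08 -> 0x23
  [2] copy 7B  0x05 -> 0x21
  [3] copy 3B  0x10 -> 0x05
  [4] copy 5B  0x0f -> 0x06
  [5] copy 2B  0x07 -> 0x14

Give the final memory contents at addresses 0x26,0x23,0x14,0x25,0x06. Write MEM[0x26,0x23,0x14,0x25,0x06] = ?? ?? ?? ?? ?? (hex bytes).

MEM[0x26,0x23,0x14,0x25,0x06] = 0a 0a fc a7 0d

  after D0: wrote 8B at 0x1e = 0dfc121820fd6f5f
  after D1: wrote 2B at 0x23 = 53a7
  after D2: wrote 7B at 0x21 = b9b00a53a70a79
  after D3: wrote 3B at 0x05 = fc1218
  after D4: wrote 5B at 0x06 = 0dfc121820
  after D5: wrote 2B at 0x14 = fc12
query mem[0x26]=0x0a, mem[0x23]=0x0a, mem[0x14]=0xfc, mem[0x25]=0xa7, mem[0x06]=0x0d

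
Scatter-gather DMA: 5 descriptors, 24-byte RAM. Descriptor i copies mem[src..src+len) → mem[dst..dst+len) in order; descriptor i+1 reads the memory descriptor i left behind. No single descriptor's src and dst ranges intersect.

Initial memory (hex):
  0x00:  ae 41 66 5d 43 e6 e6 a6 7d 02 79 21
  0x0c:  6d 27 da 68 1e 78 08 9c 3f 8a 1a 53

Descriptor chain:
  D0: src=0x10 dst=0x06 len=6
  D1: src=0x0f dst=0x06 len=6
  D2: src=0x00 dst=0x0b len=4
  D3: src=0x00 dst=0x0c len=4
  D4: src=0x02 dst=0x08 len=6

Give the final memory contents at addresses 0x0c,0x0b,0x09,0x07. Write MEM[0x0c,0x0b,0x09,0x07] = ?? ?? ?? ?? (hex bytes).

MEM[0x0c,0x0b,0x09,0x07] = 68 e6 5d 1e

#0 dst[0x06+6] := {0x1e,0x78,0x08,0x9c,0x3f,0x8a}
#1 dst[0x06+6] := {0x68,0x1e,0x78,0x08,0x9c,0x3f}
#2 dst[0x0b+4] := {0xae,0x41,0x66,0x5d}
#3 dst[0x0c+4] := {0xae,0x41,0x66,0x5d}
#4 dst[0x08+6] := {0x66,0x5d,0x43,0xe6,0x68,0x1e}
query mem[0x0c]=0x68, mem[0x0b]=0xe6, mem[0x09]=0x5d, mem[0x07]=0x1e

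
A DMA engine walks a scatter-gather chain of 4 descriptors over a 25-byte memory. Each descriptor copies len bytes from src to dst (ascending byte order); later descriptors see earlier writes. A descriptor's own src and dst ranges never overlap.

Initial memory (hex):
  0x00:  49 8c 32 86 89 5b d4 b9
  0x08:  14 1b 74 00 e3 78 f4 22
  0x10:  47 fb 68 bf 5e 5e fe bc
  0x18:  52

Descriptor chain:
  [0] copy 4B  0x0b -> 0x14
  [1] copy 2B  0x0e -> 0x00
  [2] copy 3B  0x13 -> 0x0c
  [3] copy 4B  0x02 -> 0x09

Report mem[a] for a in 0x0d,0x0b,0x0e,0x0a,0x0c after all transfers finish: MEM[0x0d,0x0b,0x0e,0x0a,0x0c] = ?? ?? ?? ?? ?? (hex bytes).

MEM[0x0d,0x0b,0x0e,0x0a,0x0c] = 00 89 e3 86 5b

[0] 0x0b->0x14 len=4 : 00 e3 78 f4
[1] 0x0e->0x00 len=2 : f4 22
[2] 0x13->0x0c len=3 : bf 00 e3
[3] 0x02->0x09 len=4 : 32 86 89 5b
query mem[0x0d]=0x00, mem[0x0b]=0x89, mem[0x0e]=0xe3, mem[0x0a]=0x86, mem[0x0c]=0x5b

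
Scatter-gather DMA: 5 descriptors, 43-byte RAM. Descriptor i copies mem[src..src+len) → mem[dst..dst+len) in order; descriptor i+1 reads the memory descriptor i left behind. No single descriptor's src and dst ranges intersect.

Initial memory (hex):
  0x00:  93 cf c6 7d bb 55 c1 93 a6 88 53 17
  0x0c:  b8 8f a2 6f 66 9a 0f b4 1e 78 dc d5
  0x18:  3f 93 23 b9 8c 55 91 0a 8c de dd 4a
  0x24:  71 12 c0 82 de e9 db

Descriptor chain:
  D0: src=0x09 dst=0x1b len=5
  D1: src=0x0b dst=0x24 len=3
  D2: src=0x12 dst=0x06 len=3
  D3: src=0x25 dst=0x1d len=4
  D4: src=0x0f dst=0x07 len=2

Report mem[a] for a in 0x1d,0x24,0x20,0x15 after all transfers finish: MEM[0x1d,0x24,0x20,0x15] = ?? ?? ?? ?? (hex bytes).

[0] 0x09->0x1b len=5 : 88 53 17 b8 8f
[1] 0x0b->0x24 len=3 : 17 b8 8f
[2] 0x12->0x06 len=3 : 0f b4 1e
[3] 0x25->0x1d len=4 : b8 8f 82 de
[4] 0x0f->0x07 len=2 : 6f 66
query mem[0x1d]=0xb8, mem[0x24]=0x17, mem[0x20]=0xde, mem[0x15]=0x78

MEM[0x1d,0x24,0x20,0x15] = b8 17 de 78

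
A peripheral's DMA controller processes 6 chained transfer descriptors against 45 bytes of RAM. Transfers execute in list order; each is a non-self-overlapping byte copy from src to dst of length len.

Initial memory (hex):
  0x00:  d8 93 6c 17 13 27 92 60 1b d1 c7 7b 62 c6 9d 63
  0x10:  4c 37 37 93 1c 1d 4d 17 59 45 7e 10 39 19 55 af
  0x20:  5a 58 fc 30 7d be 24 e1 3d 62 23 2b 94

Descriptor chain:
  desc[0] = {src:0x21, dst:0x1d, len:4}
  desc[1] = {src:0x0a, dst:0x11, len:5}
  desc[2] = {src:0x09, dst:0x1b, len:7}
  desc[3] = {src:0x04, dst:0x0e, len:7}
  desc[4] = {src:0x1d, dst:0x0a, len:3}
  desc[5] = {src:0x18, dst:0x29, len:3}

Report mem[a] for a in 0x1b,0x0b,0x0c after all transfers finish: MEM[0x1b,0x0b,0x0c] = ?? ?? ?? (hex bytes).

MEM[0x1b,0x0b,0x0c] = d1 62 c6

[0] 0x21->0x1d len=4 : 58 fc 30 7d
[1] 0x0a->0x11 len=5 : c7 7b 62 c6 9d
[2] 0x09->0x1b len=7 : d1 c7 7b 62 c6 9d 63
[3] 0x04->0x0e len=7 : 13 27 92 60 1b d1 c7
[4] 0x1d->0x0a len=3 : 7b 62 c6
[5] 0x18->0x29 len=3 : 59 45 7e
query mem[0x1b]=0xd1, mem[0x0b]=0x62, mem[0x0c]=0xc6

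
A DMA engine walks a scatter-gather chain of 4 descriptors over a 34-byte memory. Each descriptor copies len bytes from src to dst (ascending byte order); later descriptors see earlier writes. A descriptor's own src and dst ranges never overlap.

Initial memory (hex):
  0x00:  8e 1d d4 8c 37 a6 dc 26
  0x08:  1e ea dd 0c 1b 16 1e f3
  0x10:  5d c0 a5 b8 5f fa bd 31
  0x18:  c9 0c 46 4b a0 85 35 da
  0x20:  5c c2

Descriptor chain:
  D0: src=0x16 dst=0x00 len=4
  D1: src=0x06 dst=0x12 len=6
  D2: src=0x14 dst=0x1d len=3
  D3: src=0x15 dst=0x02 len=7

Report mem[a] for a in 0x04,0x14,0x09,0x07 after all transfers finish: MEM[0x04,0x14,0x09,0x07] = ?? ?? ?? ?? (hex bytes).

MEM[0x04,0x14,0x09,0x07] = 0c 1e ea 46

D0: mem[0x00..0x03] <- [bd 31 c9 0c]
D1: mem[0x12..0x17] <- [dc 26 1e ea dd 0c]
D2: mem[0x1d..0x1f] <- [1e ea dd]
D3: mem[0x02..0x08] <- [ea dd 0c c9 0c 46 4b]
query mem[0x04]=0x0c, mem[0x14]=0x1e, mem[0x09]=0xea, mem[0x07]=0x46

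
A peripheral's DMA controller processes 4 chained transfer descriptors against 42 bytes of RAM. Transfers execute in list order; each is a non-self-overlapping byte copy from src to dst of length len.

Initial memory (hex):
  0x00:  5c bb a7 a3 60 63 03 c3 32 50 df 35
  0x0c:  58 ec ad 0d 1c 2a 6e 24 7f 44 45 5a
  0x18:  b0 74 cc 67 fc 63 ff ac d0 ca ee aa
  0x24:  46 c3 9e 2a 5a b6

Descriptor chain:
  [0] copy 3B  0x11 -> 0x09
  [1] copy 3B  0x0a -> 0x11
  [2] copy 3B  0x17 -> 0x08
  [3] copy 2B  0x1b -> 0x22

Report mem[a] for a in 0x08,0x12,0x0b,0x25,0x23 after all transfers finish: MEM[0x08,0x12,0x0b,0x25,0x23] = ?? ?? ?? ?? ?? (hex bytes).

D0: mem[0x09..0x0b] <- [2a 6e 24]
D1: mem[0x11..0x13] <- [6e 24 58]
D2: mem[0x08..0x0a] <- [5a b0 74]
D3: mem[0x22..0x23] <- [67 fc]
query mem[0x08]=0x5a, mem[0x12]=0x24, mem[0x0b]=0x24, mem[0x25]=0xc3, mem[0x23]=0xfc

MEM[0x08,0x12,0x0b,0x25,0x23] = 5a 24 24 c3 fc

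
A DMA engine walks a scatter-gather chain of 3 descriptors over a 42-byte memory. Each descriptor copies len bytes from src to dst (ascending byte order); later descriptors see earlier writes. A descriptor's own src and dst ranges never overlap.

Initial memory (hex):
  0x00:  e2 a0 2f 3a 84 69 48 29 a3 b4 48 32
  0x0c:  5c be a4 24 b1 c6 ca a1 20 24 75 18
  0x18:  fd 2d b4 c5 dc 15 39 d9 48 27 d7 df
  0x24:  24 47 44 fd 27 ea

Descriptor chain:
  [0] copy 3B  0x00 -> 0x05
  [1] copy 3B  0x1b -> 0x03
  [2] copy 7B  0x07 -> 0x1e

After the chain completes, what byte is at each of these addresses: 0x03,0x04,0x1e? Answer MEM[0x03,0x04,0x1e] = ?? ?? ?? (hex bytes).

MEM[0x03,0x04,0x1e] = c5 dc 2f

[0] 0x00->0x05 len=3 : e2 a0 2f
[1] 0x1b->0x03 len=3 : c5 dc 15
[2] 0x07->0x1e len=7 : 2f a3 b4 48 32 5c be
query mem[0x03]=0xc5, mem[0x04]=0xdc, mem[0x1e]=0x2f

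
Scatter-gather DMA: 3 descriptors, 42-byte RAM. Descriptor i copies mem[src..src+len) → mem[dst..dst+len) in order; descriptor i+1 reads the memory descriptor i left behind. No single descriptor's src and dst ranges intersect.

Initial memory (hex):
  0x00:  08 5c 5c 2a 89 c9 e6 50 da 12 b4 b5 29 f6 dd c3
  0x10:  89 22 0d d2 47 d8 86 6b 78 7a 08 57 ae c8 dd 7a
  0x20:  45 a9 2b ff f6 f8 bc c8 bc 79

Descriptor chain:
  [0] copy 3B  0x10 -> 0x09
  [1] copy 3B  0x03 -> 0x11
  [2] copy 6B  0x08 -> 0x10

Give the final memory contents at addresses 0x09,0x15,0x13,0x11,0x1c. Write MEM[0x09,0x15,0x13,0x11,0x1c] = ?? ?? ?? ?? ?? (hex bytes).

D0: mem[0x09..0x0b] <- [89 22 0d]
D1: mem[0x11..0x13] <- [2a 89 c9]
D2: mem[0x10..0x15] <- [da 89 22 0d 29 f6]
query mem[0x09]=0x89, mem[0x15]=0xf6, mem[0x13]=0x0d, mem[0x11]=0x89, mem[0x1c]=0xae

MEM[0x09,0x15,0x13,0x11,0x1c] = 89 f6 0d 89 ae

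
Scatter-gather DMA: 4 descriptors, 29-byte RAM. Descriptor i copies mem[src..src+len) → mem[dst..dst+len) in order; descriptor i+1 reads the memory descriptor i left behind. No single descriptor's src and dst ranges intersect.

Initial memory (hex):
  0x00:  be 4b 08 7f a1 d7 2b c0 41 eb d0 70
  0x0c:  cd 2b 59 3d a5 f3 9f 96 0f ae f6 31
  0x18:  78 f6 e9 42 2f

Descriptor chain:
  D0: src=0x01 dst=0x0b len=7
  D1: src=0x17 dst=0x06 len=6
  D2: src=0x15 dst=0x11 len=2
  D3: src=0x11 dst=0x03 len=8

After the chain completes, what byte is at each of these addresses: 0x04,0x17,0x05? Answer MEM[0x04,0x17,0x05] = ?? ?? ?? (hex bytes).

  after D0: wrote 7B at 0x0b = 4b087fa1d72bc0
  after D1: wrote 6B at 0x06 = 3178f6e9422f
  after D2: wrote 2B at 0x11 = aef6
  after D3: wrote 8B at 0x03 = aef6960faef63178
query mem[0x04]=0xf6, mem[0x17]=0x31, mem[0x05]=0x96

MEM[0x04,0x17,0x05] = f6 31 96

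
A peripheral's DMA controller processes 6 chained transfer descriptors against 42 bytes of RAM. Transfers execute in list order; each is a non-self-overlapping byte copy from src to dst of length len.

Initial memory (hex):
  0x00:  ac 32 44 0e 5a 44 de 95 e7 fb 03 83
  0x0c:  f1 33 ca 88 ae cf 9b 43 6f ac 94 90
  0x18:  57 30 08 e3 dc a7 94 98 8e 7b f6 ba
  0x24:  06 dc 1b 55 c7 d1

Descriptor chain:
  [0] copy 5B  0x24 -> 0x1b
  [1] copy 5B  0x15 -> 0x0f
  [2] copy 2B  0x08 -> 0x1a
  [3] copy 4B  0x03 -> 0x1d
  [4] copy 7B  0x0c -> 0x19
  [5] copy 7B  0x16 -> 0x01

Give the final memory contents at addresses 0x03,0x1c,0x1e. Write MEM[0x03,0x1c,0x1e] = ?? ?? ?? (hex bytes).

  after D0: wrote 5B at 0x1b = 06dc1b55c7
  after D1: wrote 5B at 0x0f = ac94905730
  after D2: wrote 2B at 0x1a = e7fb
  after D3: wrote 4B at 0x1d = 0e5a44de
  after D4: wrote 7B at 0x19 = f133caac949057
  after D5: wrote 7B at 0x01 = 949057f133caac
query mem[0x03]=0x57, mem[0x1c]=0xac, mem[0x1e]=0x90

MEM[0x03,0x1c,0x1e] = 57 ac 90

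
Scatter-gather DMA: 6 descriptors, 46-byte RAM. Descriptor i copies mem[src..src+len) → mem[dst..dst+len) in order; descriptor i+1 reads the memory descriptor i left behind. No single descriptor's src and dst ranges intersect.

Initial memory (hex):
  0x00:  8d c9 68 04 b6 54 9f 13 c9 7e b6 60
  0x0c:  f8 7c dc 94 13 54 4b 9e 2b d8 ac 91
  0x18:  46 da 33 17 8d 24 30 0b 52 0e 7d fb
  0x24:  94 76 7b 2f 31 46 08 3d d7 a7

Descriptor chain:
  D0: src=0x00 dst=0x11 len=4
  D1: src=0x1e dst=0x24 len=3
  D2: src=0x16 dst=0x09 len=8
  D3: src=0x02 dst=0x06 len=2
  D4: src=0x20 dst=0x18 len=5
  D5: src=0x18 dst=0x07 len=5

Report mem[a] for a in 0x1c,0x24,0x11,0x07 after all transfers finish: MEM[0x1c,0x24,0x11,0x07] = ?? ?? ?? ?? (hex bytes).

MEM[0x1c,0x24,0x11,0x07] = 30 30 8d 52

#0 dst[0x11+4] := {0x8d,0xc9,0x68,0x04}
#1 dst[0x24+3] := {0x30,0x0b,0x52}
#2 dst[0x09+8] := {0xac,0x91,0x46,0xda,0x33,0x17,0x8d,0x24}
#3 dst[0x06+2] := {0x68,0x04}
#4 dst[0x18+5] := {0x52,0x0e,0x7d,0xfb,0x30}
#5 dst[0x07+5] := {0x52,0x0e,0x7d,0xfb,0x30}
query mem[0x1c]=0x30, mem[0x24]=0x30, mem[0x11]=0x8d, mem[0x07]=0x52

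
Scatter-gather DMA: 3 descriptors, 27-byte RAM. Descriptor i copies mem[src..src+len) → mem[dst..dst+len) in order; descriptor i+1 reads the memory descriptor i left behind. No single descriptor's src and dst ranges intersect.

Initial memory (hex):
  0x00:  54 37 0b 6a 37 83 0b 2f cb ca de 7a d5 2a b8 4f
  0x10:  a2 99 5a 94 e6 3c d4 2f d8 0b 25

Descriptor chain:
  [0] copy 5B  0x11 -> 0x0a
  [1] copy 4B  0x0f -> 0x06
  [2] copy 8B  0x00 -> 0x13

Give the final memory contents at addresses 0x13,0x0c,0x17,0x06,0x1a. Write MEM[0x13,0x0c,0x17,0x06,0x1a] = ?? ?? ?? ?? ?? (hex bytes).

#0 dst[0x0a+5] := {0x99,0x5a,0x94,0xe6,0x3c}
#1 dst[0x06+4] := {0x4f,0xa2,0x99,0x5a}
#2 dst[0x13+8] := {0x54,0x37,0x0b,0x6a,0x37,0x83,0x4f,0xa2}
query mem[0x13]=0x54, mem[0x0c]=0x94, mem[0x17]=0x37, mem[0x06]=0x4f, mem[0x1a]=0xa2

MEM[0x13,0x0c,0x17,0x06,0x1a] = 54 94 37 4f a2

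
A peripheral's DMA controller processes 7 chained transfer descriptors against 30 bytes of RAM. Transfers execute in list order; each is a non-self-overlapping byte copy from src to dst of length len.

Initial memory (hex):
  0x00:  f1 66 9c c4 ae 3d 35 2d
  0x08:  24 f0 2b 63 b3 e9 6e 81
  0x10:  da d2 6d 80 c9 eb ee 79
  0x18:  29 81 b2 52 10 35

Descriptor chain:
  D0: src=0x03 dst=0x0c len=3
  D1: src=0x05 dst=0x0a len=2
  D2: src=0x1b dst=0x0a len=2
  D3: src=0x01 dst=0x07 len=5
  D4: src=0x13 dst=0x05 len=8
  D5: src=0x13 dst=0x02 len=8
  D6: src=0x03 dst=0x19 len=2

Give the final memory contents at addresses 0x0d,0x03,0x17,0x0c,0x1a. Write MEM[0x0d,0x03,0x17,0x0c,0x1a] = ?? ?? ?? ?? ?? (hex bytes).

D0: mem[0x0c..0x0e] <- [c4 ae 3d]
D1: mem[0x0a..0x0b] <- [3d 35]
D2: mem[0x0a..0x0b] <- [52 10]
D3: mem[0x07..0x0b] <- [66 9c c4 ae 3d]
D4: mem[0x05..0x0c] <- [80 c9 eb ee 79 29 81 b2]
D5: mem[0x02..0x09] <- [80 c9 eb ee 79 29 81 b2]
D6: mem[0x19..0x1a] <- [c9 eb]
query mem[0x0d]=0xae, mem[0x03]=0xc9, mem[0x17]=0x79, mem[0x0c]=0xb2, mem[0x1a]=0xeb

MEM[0x0d,0x03,0x17,0x0c,0x1a] = ae c9 79 b2 eb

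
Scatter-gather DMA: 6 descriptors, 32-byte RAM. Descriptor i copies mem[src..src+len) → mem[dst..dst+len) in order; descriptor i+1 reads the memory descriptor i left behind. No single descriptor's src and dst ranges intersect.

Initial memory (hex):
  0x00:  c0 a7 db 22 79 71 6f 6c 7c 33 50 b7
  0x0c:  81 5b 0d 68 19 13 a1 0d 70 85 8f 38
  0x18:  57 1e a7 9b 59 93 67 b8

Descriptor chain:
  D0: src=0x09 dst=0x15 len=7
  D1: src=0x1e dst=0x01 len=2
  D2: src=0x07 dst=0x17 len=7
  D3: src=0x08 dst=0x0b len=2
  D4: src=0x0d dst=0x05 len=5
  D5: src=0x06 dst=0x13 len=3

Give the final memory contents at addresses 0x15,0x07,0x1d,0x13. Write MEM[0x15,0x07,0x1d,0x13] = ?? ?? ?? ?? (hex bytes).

  after D0: wrote 7B at 0x15 = 3350b7815b0d68
  after D1: wrote 2B at 0x01 = 67b8
  after D2: wrote 7B at 0x17 = 6c7c3350b7815b
  after D3: wrote 2B at 0x0b = 7c33
  after D4: wrote 5B at 0x05 = 5b0d681913
  after D5: wrote 3B at 0x13 = 0d6819
query mem[0x15]=0x19, mem[0x07]=0x68, mem[0x1d]=0x5b, mem[0x13]=0x0d

MEM[0x15,0x07,0x1d,0x13] = 19 68 5b 0d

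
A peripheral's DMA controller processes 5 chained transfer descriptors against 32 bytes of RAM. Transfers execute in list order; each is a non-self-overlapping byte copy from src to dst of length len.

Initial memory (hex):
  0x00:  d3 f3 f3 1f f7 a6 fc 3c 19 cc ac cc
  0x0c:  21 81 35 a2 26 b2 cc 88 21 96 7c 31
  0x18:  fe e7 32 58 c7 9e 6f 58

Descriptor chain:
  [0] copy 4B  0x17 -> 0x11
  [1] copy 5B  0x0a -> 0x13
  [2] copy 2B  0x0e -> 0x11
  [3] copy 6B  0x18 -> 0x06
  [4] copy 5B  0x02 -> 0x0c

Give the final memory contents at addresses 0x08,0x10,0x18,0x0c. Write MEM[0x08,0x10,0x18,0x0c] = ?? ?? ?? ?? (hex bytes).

MEM[0x08,0x10,0x18,0x0c] = 32 fe fe f3

[0] 0x17->0x11 len=4 : 31 fe e7 32
[1] 0x0a->0x13 len=5 : ac cc 21 81 35
[2] 0x0e->0x11 len=2 : 35 a2
[3] 0x18->0x06 len=6 : fe e7 32 58 c7 9e
[4] 0x02->0x0c len=5 : f3 1f f7 a6 fe
query mem[0x08]=0x32, mem[0x10]=0xfe, mem[0x18]=0xfe, mem[0x0c]=0xf3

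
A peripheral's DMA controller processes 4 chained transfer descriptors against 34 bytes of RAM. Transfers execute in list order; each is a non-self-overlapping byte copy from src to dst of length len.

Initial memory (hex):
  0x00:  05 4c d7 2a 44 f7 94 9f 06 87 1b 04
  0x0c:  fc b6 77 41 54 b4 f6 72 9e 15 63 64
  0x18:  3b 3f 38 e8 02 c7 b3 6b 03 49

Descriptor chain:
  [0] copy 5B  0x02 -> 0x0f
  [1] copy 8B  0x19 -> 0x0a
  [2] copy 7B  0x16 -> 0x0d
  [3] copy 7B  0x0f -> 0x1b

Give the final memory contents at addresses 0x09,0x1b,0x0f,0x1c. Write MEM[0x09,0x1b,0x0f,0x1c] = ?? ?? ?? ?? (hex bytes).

D0: mem[0x0f..0x13] <- [d7 2a 44 f7 94]
D1: mem[0x0a..0x11] <- [3f 38 e8 02 c7 b3 6b 03]
D2: mem[0x0d..0x13] <- [63 64 3b 3f 38 e8 02]
D3: mem[0x1b..0x21] <- [3b 3f 38 e8 02 9e 15]
query mem[0x09]=0x87, mem[0x1b]=0x3b, mem[0x0f]=0x3b, mem[0x1c]=0x3f

MEM[0x09,0x1b,0x0f,0x1c] = 87 3b 3b 3f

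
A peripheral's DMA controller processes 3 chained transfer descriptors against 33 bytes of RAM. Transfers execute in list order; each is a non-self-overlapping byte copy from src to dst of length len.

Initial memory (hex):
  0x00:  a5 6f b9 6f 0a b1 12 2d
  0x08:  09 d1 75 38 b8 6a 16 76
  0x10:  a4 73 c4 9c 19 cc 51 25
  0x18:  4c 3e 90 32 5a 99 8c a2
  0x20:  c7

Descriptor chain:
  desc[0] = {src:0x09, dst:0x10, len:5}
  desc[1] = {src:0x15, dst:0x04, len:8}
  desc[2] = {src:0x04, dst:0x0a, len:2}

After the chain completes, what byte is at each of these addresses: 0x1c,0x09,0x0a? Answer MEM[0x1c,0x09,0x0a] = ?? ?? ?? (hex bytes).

MEM[0x1c,0x09,0x0a] = 5a 90 cc

  after D0: wrote 5B at 0x10 = d17538b86a
  after D1: wrote 8B at 0x04 = cc51254c3e90325a
  after D2: wrote 2B at 0x0a = cc51
query mem[0x1c]=0x5a, mem[0x09]=0x90, mem[0x0a]=0xcc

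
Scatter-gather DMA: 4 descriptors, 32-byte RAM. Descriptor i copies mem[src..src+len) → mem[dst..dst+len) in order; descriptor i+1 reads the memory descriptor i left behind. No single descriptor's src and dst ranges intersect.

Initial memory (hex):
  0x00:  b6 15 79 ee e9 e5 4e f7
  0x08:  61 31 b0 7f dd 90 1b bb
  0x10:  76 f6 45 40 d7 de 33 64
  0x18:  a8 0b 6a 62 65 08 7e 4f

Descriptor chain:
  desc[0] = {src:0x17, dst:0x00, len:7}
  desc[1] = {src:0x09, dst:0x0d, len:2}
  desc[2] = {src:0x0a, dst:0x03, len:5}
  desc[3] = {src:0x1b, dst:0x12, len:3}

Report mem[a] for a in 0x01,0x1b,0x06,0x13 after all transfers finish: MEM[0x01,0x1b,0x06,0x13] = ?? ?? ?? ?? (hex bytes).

  after D0: wrote 7B at 0x00 = 64a80b6a626508
  after D1: wrote 2B at 0x0d = 31b0
  after D2: wrote 5B at 0x03 = b07fdd31b0
  after D3: wrote 3B at 0x12 = 626508
query mem[0x01]=0xa8, mem[0x1b]=0x62, mem[0x06]=0x31, mem[0x13]=0x65

MEM[0x01,0x1b,0x06,0x13] = a8 62 31 65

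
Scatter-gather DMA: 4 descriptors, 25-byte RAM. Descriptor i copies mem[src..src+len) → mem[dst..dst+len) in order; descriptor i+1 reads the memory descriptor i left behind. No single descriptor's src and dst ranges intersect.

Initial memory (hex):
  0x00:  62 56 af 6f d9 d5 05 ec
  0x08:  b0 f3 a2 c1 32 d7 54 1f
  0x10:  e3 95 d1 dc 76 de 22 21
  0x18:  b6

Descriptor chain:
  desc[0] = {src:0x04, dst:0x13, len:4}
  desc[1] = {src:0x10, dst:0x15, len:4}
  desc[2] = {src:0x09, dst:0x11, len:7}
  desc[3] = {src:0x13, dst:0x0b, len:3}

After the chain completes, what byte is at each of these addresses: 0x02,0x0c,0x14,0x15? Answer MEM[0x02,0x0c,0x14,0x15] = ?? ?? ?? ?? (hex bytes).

MEM[0x02,0x0c,0x14,0x15] = af 32 32 d7

  after D0: wrote 4B at 0x13 = d9d505ec
  after D1: wrote 4B at 0x15 = e395d1d9
  after D2: wrote 7B at 0x11 = f3a2c132d7541f
  after D3: wrote 3B at 0x0b = c132d7
query mem[0x02]=0xaf, mem[0x0c]=0x32, mem[0x14]=0x32, mem[0x15]=0xd7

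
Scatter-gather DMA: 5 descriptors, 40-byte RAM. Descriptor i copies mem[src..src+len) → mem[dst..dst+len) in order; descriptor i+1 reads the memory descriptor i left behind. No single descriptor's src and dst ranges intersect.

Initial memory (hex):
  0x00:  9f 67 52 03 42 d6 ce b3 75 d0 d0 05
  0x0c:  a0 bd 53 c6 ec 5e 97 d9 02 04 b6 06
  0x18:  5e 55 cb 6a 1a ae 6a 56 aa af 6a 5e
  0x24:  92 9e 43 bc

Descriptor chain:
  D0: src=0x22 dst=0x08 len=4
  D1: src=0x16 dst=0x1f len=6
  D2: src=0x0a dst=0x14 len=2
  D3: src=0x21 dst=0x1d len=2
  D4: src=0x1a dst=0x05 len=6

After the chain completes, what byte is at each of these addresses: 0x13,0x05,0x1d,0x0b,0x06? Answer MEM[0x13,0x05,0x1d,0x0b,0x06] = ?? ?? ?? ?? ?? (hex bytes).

D0: mem[0x08..0x0b] <- [6a 5e 92 9e]
D1: mem[0x1f..0x24] <- [b6 06 5e 55 cb 6a]
D2: mem[0x14..0x15] <- [92 9e]
D3: mem[0x1d..0x1e] <- [5e 55]
D4: mem[0x05..0x0a] <- [cb 6a 1a 5e 55 b6]
query mem[0x13]=0xd9, mem[0x05]=0xcb, mem[0x1d]=0x5e, mem[0x0b]=0x9e, mem[0x06]=0x6a

MEM[0x13,0x05,0x1d,0x0b,0x06] = d9 cb 5e 9e 6a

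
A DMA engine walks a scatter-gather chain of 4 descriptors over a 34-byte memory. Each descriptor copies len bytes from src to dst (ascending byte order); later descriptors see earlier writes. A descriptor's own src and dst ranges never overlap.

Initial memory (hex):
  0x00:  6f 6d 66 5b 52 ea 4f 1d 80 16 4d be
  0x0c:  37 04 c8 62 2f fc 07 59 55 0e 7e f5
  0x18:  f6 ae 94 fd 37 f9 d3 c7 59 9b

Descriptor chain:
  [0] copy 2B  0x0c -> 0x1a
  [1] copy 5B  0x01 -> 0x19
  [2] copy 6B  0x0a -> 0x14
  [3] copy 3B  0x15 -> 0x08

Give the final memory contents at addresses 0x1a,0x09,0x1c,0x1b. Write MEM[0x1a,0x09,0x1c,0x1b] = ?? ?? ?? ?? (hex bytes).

  after D0: wrote 2B at 0x1a = 3704
  after D1: wrote 5B at 0x19 = 6d665b52ea
  after D2: wrote 6B at 0x14 = 4dbe3704c862
  after D3: wrote 3B at 0x08 = be3704
query mem[0x1a]=0x66, mem[0x09]=0x37, mem[0x1c]=0x52, mem[0x1b]=0x5b

MEM[0x1a,0x09,0x1c,0x1b] = 66 37 52 5b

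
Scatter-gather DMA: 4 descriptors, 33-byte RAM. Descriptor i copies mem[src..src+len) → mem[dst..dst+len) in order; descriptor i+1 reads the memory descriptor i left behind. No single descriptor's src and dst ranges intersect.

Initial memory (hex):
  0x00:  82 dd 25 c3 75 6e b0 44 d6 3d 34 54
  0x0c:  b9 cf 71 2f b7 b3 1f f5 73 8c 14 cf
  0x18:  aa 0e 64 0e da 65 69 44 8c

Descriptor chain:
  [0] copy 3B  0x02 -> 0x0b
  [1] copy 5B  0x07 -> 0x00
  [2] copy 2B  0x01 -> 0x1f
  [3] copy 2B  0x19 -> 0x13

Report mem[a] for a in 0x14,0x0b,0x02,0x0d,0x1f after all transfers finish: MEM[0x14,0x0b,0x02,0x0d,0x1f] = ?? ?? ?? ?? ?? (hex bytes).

MEM[0x14,0x0b,0x02,0x0d,0x1f] = 64 25 3d 75 d6

[0] 0x02->0x0b len=3 : 25 c3 75
[1] 0x07->0x00 len=5 : 44 d6 3d 34 25
[2] 0x01->0x1f len=2 : d6 3d
[3] 0x19->0x13 len=2 : 0e 64
query mem[0x14]=0x64, mem[0x0b]=0x25, mem[0x02]=0x3d, mem[0x0d]=0x75, mem[0x1f]=0xd6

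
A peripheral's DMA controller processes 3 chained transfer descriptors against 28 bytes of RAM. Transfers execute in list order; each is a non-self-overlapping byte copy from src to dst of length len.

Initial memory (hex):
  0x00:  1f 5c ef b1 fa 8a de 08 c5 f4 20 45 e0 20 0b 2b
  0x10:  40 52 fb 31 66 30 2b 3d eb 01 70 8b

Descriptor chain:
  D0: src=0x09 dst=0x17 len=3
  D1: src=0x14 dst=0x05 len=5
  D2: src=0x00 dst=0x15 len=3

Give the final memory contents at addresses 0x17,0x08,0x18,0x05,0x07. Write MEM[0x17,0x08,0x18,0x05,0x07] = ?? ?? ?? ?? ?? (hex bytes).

[0] 0x09->0x17 len=3 : f4 20 45
[1] 0x14->0x05 len=5 : 66 30 2b f4 20
[2] 0x00->0x15 len=3 : 1f 5c ef
query mem[0x17]=0xef, mem[0x08]=0xf4, mem[0x18]=0x20, mem[0x05]=0x66, mem[0x07]=0x2b

MEM[0x17,0x08,0x18,0x05,0x07] = ef f4 20 66 2b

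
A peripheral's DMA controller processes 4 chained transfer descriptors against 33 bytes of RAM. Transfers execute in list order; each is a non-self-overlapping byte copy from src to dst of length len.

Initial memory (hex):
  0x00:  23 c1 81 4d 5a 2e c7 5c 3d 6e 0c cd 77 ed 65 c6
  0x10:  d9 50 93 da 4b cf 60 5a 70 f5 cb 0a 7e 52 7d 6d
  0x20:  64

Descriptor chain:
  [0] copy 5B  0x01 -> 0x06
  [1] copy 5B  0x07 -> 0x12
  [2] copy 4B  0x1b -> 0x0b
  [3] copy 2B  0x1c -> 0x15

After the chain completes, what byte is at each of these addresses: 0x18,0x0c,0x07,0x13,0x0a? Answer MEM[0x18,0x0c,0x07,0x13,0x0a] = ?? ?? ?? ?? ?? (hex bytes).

D0: mem[0x06..0x0a] <- [c1 81 4d 5a 2e]
D1: mem[0x12..0x16] <- [81 4d 5a 2e cd]
D2: mem[0x0b..0x0e] <- [0a 7e 52 7d]
D3: mem[0x15..0x16] <- [7e 52]
query mem[0x18]=0x70, mem[0x0c]=0x7e, mem[0x07]=0x81, mem[0x13]=0x4d, mem[0x0a]=0x2e

MEM[0x18,0x0c,0x07,0x13,0x0a] = 70 7e 81 4d 2e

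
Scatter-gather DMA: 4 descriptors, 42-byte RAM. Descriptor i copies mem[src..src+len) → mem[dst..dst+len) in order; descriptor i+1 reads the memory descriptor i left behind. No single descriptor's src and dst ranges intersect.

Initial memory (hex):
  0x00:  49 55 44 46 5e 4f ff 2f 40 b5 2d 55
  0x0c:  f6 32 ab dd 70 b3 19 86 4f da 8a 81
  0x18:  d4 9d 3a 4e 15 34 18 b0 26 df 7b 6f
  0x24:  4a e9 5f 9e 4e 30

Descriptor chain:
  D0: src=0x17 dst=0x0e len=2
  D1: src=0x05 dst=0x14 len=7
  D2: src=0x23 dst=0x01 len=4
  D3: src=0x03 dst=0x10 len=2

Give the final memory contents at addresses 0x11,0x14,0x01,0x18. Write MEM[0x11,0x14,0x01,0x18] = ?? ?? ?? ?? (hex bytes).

MEM[0x11,0x14,0x01,0x18] = 5f 4f 6f b5

D0: mem[0x0e..0x0f] <- [81 d4]
D1: mem[0x14..0x1a] <- [4f ff 2f 40 b5 2d 55]
D2: mem[0x01..0x04] <- [6f 4a e9 5f]
D3: mem[0x10..0x11] <- [e9 5f]
query mem[0x11]=0x5f, mem[0x14]=0x4f, mem[0x01]=0x6f, mem[0x18]=0xb5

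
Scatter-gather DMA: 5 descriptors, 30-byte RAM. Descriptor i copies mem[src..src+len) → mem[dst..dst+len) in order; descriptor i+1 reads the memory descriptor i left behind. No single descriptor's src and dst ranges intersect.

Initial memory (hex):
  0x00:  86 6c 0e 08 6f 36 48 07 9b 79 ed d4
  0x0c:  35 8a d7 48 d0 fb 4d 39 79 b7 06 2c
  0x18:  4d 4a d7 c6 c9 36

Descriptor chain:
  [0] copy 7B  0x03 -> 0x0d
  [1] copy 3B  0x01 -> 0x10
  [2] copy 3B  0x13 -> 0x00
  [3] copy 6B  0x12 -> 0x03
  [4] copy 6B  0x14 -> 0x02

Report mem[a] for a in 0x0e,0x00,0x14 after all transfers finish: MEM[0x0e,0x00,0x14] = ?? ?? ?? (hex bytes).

MEM[0x0e,0x00,0x14] = 6f 79 79

D0: mem[0x0d..0x13] <- [08 6f 36 48 07 9b 79]
D1: mem[0x10..0x12] <- [6c 0e 08]
D2: mem[0x00..0x02] <- [79 79 b7]
D3: mem[0x03..0x08] <- [08 79 79 b7 06 2c]
D4: mem[0x02..0x07] <- [79 b7 06 2c 4d 4a]
query mem[0x0e]=0x6f, mem[0x00]=0x79, mem[0x14]=0x79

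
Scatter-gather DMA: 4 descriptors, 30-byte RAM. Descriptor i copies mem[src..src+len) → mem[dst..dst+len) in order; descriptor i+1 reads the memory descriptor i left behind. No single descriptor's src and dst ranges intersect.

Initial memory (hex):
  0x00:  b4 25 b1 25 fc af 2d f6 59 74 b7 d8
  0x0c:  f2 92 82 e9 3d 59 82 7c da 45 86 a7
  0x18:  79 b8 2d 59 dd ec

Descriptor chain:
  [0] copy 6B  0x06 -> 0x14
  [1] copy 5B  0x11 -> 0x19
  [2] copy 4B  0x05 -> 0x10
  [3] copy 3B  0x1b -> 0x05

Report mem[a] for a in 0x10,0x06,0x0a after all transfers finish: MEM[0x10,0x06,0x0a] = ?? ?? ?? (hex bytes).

  after D0: wrote 6B at 0x14 = 2df65974b7d8
  after D1: wrote 5B at 0x19 = 59827c2df6
  after D2: wrote 4B at 0x10 = af2df659
  after D3: wrote 3B at 0x05 = 7c2df6
query mem[0x10]=0xaf, mem[0x06]=0x2d, mem[0x0a]=0xb7

MEM[0x10,0x06,0x0a] = af 2d b7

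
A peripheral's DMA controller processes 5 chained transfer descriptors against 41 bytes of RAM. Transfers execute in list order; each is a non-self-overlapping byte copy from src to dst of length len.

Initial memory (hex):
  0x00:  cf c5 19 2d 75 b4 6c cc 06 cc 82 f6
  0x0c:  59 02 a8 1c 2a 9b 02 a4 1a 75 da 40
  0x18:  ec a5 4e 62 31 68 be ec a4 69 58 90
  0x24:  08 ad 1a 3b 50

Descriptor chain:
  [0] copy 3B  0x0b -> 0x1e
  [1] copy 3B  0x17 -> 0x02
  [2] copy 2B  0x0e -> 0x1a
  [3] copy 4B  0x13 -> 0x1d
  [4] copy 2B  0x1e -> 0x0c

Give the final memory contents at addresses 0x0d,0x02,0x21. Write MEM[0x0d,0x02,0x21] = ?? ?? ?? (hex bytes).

MEM[0x0d,0x02,0x21] = 75 40 69

D0: mem[0x1e..0x20] <- [f6 59 02]
D1: mem[0x02..0x04] <- [40 ec a5]
D2: mem[0x1a..0x1b] <- [a8 1c]
D3: mem[0x1d..0x20] <- [a4 1a 75 da]
D4: mem[0x0c..0x0d] <- [1a 75]
query mem[0x0d]=0x75, mem[0x02]=0x40, mem[0x21]=0x69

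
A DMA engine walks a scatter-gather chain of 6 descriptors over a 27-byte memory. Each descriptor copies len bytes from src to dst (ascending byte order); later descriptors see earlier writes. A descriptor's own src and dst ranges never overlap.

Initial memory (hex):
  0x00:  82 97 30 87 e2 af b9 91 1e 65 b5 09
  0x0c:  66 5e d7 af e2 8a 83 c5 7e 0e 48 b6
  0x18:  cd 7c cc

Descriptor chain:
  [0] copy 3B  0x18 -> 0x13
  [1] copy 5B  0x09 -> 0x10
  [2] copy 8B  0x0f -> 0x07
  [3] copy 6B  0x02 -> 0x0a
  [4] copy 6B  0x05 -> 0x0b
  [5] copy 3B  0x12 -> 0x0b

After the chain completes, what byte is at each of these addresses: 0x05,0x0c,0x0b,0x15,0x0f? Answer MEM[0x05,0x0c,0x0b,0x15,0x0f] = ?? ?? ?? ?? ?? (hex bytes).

[0] 0x18->0x13 len=3 : cd 7c cc
[1] 0x09->0x10 len=5 : 65 b5 09 66 5e
[2] 0x0f->0x07 len=8 : af 65 b5 09 66 5e cc 48
[3] 0x02->0x0a len=6 : 30 87 e2 af b9 af
[4] 0x05->0x0b len=6 : af b9 af 65 b5 30
[5] 0x12->0x0b len=3 : 09 66 5e
query mem[0x05]=0xaf, mem[0x0c]=0x66, mem[0x0b]=0x09, mem[0x15]=0xcc, mem[0x0f]=0xb5

MEM[0x05,0x0c,0x0b,0x15,0x0f] = af 66 09 cc b5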